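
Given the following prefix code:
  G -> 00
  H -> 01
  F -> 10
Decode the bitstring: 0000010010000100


Decoding step by step:
Bits 00 -> G
Bits 00 -> G
Bits 01 -> H
Bits 00 -> G
Bits 10 -> F
Bits 00 -> G
Bits 01 -> H
Bits 00 -> G


Decoded message: GGHGFGHG


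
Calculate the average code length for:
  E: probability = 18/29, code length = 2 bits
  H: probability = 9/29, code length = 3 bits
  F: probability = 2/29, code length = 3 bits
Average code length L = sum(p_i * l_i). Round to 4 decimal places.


Weighted contributions p_i * l_i:
  E: (18/29) * 2 = 36/29
  H: (9/29) * 3 = 27/29
  F: (2/29) * 3 = 6/29
Sum = (36 + 27 + 6)/29 = 69/29

L = 69/29 = 2.3793 bits/symbol


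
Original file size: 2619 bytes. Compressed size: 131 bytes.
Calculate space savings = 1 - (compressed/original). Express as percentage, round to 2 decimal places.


ratio = compressed/original = 131/2619 = 0.050019
savings = 1 - ratio = 1 - 0.050019 = 0.949981
as a percentage: 0.949981 * 100 = 95.0%

Space savings = 1 - 131/2619 = 95.0%


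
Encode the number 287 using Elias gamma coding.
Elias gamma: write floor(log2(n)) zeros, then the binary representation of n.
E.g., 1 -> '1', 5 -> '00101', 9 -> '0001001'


num_bits = floor(log2(287)) + 1 = 9
leading_zeros = num_bits - 1 = 8
binary(287) = 100011111

Elias gamma(287) = '00000000' + '100011111' = 00000000100011111 (17 bits)


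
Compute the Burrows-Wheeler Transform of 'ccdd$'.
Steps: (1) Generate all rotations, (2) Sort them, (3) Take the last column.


Rotations (sorted):
  0: $ccdd -> last char: d
  1: ccdd$ -> last char: $
  2: cdd$c -> last char: c
  3: d$ccd -> last char: d
  4: dd$cc -> last char: c


BWT = d$cdc


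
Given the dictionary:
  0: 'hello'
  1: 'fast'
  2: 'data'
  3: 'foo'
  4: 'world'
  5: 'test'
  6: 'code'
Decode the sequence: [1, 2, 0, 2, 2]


Look up each index in the dictionary:
  1 -> 'fast'
  2 -> 'data'
  0 -> 'hello'
  2 -> 'data'
  2 -> 'data'

Decoded: "fast data hello data data"


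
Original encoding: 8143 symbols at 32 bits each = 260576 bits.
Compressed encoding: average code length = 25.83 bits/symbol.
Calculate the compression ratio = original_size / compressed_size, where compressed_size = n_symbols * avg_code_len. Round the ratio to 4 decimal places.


original_size = n_symbols * orig_bits = 8143 * 32 = 260576 bits
compressed_size = n_symbols * avg_code_len = 8143 * 25.83 = 210333.69 bits
ratio = original_size / compressed_size = 260576 / 210333.69 = 1.2389

Compression ratio = 1.2389


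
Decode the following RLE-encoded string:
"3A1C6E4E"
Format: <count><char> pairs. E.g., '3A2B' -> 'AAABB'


Expanding each <count><char> pair:
  3A -> 'AAA'
  1C -> 'C'
  6E -> 'EEEEEE'
  4E -> 'EEEE'

Decoded = AAACEEEEEEEEEE


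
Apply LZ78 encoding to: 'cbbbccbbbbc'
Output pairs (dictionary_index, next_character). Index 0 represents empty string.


LZ78 encoding steps:
Dictionary: {0: ''}
Step 1: w='' (idx 0), next='c' -> output (0, 'c'), add 'c' as idx 1
Step 2: w='' (idx 0), next='b' -> output (0, 'b'), add 'b' as idx 2
Step 3: w='b' (idx 2), next='b' -> output (2, 'b'), add 'bb' as idx 3
Step 4: w='c' (idx 1), next='c' -> output (1, 'c'), add 'cc' as idx 4
Step 5: w='bb' (idx 3), next='b' -> output (3, 'b'), add 'bbb' as idx 5
Step 6: w='b' (idx 2), next='c' -> output (2, 'c'), add 'bc' as idx 6


Encoded: [(0, 'c'), (0, 'b'), (2, 'b'), (1, 'c'), (3, 'b'), (2, 'c')]


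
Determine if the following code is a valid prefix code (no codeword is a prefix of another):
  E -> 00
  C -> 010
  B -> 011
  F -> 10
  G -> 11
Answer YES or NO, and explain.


Checking each pair (does one codeword prefix another?):
  E='00' vs C='010': no prefix
  E='00' vs B='011': no prefix
  E='00' vs F='10': no prefix
  E='00' vs G='11': no prefix
  C='010' vs E='00': no prefix
  C='010' vs B='011': no prefix
  C='010' vs F='10': no prefix
  C='010' vs G='11': no prefix
  B='011' vs E='00': no prefix
  B='011' vs C='010': no prefix
  B='011' vs F='10': no prefix
  B='011' vs G='11': no prefix
  F='10' vs E='00': no prefix
  F='10' vs C='010': no prefix
  F='10' vs B='011': no prefix
  F='10' vs G='11': no prefix
  G='11' vs E='00': no prefix
  G='11' vs C='010': no prefix
  G='11' vs B='011': no prefix
  G='11' vs F='10': no prefix
No violation found over all pairs.

YES -- this is a valid prefix code. No codeword is a prefix of any other codeword.


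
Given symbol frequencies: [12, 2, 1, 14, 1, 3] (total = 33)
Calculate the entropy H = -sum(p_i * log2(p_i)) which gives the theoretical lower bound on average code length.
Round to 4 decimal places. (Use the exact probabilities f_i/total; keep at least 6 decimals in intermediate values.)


Per-symbol terms -p_i * log2(p_i) with p_i = f_i/33:
  p = 12/33 = 0.363636: log2(p) = -1.459432, -p*log2(p) = 0.530702
  p = 2/33 = 0.060606: log2(p) = -4.044394, -p*log2(p) = 0.245115
  p = 1/33 = 0.030303: log2(p) = -5.044394, -p*log2(p) = 0.152860
  p = 14/33 = 0.424242: log2(p) = -1.237039, -p*log2(p) = 0.524805
  p = 1/33 = 0.030303: log2(p) = -5.044394, -p*log2(p) = 0.152860
  p = 3/33 = 0.090909: log2(p) = -3.459432, -p*log2(p) = 0.314494
H = 0.530702 + 0.245115 + 0.152860 + 0.524805 + 0.152860 + 0.314494 = 1.920836

H = 1.9208 bits/symbol


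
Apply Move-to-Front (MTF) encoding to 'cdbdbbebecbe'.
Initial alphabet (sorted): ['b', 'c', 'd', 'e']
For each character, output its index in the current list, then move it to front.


MTF encoding:
'c': index 1 in ['b', 'c', 'd', 'e'] -> ['c', 'b', 'd', 'e']
'd': index 2 in ['c', 'b', 'd', 'e'] -> ['d', 'c', 'b', 'e']
'b': index 2 in ['d', 'c', 'b', 'e'] -> ['b', 'd', 'c', 'e']
'd': index 1 in ['b', 'd', 'c', 'e'] -> ['d', 'b', 'c', 'e']
'b': index 1 in ['d', 'b', 'c', 'e'] -> ['b', 'd', 'c', 'e']
'b': index 0 in ['b', 'd', 'c', 'e'] -> ['b', 'd', 'c', 'e']
'e': index 3 in ['b', 'd', 'c', 'e'] -> ['e', 'b', 'd', 'c']
'b': index 1 in ['e', 'b', 'd', 'c'] -> ['b', 'e', 'd', 'c']
'e': index 1 in ['b', 'e', 'd', 'c'] -> ['e', 'b', 'd', 'c']
'c': index 3 in ['e', 'b', 'd', 'c'] -> ['c', 'e', 'b', 'd']
'b': index 2 in ['c', 'e', 'b', 'd'] -> ['b', 'c', 'e', 'd']
'e': index 2 in ['b', 'c', 'e', 'd'] -> ['e', 'b', 'c', 'd']


Output: [1, 2, 2, 1, 1, 0, 3, 1, 1, 3, 2, 2]


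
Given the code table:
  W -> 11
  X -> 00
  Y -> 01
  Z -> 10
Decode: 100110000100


Decoding:
10 -> Z
01 -> Y
10 -> Z
00 -> X
01 -> Y
00 -> X


Result: ZYZXYX


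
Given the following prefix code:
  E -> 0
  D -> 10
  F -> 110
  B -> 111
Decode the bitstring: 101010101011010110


Decoding step by step:
Bits 10 -> D
Bits 10 -> D
Bits 10 -> D
Bits 10 -> D
Bits 10 -> D
Bits 110 -> F
Bits 10 -> D
Bits 110 -> F


Decoded message: DDDDDFDF


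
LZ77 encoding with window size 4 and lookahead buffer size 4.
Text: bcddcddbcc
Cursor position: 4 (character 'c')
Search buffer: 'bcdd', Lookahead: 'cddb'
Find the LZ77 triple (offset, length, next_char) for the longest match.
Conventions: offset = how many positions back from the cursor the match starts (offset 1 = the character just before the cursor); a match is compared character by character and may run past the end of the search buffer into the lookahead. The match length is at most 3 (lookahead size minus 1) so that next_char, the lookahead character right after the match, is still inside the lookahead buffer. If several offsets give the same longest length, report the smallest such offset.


Try each offset into the search buffer:
  offset=1 (pos 3, char 'd'): match length 0
  offset=2 (pos 2, char 'd'): match length 0
  offset=3 (pos 1, char 'c'): match length 3
  offset=4 (pos 0, char 'b'): match length 0
Longest match has length 3 at offset 3.
next_char = character at position 4 + 3 = 7 -> 'b'

Best match: offset=3, length=3 (matching 'cdd' starting at position 1)
LZ77 triple: (3, 3, 'b')


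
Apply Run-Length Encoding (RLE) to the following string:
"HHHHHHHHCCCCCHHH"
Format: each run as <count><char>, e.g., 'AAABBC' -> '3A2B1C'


Scanning runs left to right:
  i=0: run of 'H' x 8 -> '8H'
  i=8: run of 'C' x 5 -> '5C'
  i=13: run of 'H' x 3 -> '3H'

RLE = 8H5C3H


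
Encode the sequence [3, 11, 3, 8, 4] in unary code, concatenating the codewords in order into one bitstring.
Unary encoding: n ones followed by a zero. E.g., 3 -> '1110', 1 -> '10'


Encode each number as n ones followed by a terminating 0:
  3 -> 1110 (4 bits)
  11 -> 111111111110 (12 bits)
  3 -> 1110 (4 bits)
  8 -> 111111110 (9 bits)
  4 -> 11110 (5 bits)
Total length = 4 + 12 + 4 + 9 + 5 = 34 bits.

Unary([3, 11, 3, 8, 4]) = 1110111111111110111011111111011110 (34 bits)


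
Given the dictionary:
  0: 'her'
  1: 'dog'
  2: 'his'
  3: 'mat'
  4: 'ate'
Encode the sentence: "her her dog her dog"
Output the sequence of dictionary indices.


Look up each word in the dictionary:
  'her' -> 0
  'her' -> 0
  'dog' -> 1
  'her' -> 0
  'dog' -> 1

Encoded: [0, 0, 1, 0, 1]


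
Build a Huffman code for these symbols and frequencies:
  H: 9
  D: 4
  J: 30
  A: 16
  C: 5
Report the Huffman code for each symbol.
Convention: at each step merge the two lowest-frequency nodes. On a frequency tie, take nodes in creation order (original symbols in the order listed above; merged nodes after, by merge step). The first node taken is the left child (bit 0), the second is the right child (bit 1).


Huffman tree construction:
Step 1: Merge D(4) + C(5) = 9
Step 2: Merge H(9) + (D+C)(9) = 18
Step 3: Merge A(16) + (H+(D+C))(18) = 34
Step 4: Merge J(30) + (A+(H+(D+C)))(34) = 64
Read each symbol's code off the tree from the root (left child = 0, right child = 1).

Codes:
  H: 110 (length 3)
  D: 1110 (length 4)
  J: 0 (length 1)
  A: 10 (length 2)
  C: 1111 (length 4)
Average code length: 125/64 = 1.9531 bits/symbol


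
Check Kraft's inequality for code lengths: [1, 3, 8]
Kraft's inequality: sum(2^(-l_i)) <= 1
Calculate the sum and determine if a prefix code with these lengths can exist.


Sum = 2^(-1) + 2^(-3) + 2^(-8)
    = 0.5 + 0.125 + 0.00390625
    = 161/256 = 0.62890625
Since 0.62890625 <= 1, Kraft's inequality IS satisfied.
A prefix code with these lengths CAN exist.

Kraft sum = 0.62890625. Satisfied.


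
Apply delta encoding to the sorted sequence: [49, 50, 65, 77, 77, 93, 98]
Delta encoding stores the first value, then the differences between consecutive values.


First value: 49
Deltas:
  50 - 49 = 1
  65 - 50 = 15
  77 - 65 = 12
  77 - 77 = 0
  93 - 77 = 16
  98 - 93 = 5


Delta encoded: [49, 1, 15, 12, 0, 16, 5]


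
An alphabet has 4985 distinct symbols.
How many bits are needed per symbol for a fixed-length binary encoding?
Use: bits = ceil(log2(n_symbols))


log2(4985) = 12.2834
Bracket: 2^12 = 4096 < 4985 <= 2^13 = 8192
So ceil(log2(4985)) = 13

bits = ceil(log2(4985)) = ceil(12.2834) = 13 bits


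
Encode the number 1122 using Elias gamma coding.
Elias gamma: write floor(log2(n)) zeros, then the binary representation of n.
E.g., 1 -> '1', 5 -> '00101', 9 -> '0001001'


num_bits = floor(log2(1122)) + 1 = 11
leading_zeros = num_bits - 1 = 10
binary(1122) = 10001100010

Elias gamma(1122) = '0000000000' + '10001100010' = 000000000010001100010 (21 bits)


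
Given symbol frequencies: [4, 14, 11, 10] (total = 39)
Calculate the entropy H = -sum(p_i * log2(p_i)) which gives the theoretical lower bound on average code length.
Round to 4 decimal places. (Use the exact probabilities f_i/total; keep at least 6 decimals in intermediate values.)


Per-symbol terms -p_i * log2(p_i) with p_i = f_i/39:
  p = 4/39 = 0.102564: log2(p) = -3.285402, -p*log2(p) = 0.336964
  p = 14/39 = 0.358974: log2(p) = -1.478047, -p*log2(p) = 0.530581
  p = 11/39 = 0.282051: log2(p) = -1.825971, -p*log2(p) = 0.515017
  p = 10/39 = 0.256410: log2(p) = -1.963474, -p*log2(p) = 0.503455
H = 0.336964 + 0.530581 + 0.515017 + 0.503455 = 1.886017

H = 1.886 bits/symbol


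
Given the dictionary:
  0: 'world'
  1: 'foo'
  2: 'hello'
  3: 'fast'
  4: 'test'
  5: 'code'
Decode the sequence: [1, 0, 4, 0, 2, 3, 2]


Look up each index in the dictionary:
  1 -> 'foo'
  0 -> 'world'
  4 -> 'test'
  0 -> 'world'
  2 -> 'hello'
  3 -> 'fast'
  2 -> 'hello'

Decoded: "foo world test world hello fast hello"


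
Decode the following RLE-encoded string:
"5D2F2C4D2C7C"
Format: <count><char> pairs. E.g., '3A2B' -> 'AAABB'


Expanding each <count><char> pair:
  5D -> 'DDDDD'
  2F -> 'FF'
  2C -> 'CC'
  4D -> 'DDDD'
  2C -> 'CC'
  7C -> 'CCCCCCC'

Decoded = DDDDDFFCCDDDDCCCCCCCCC


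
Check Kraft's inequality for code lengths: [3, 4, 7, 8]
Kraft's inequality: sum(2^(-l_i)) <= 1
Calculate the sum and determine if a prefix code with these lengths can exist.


Sum = 2^(-3) + 2^(-4) + 2^(-7) + 2^(-8)
    = 0.125 + 0.0625 + 0.0078125 + 0.00390625
    = 51/256 = 0.19921875
Since 0.19921875 <= 1, Kraft's inequality IS satisfied.
A prefix code with these lengths CAN exist.

Kraft sum = 0.19921875. Satisfied.


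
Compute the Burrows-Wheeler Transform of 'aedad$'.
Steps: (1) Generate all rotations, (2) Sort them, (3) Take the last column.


Rotations (sorted):
  0: $aedad -> last char: d
  1: ad$aed -> last char: d
  2: aedad$ -> last char: $
  3: d$aeda -> last char: a
  4: dad$ae -> last char: e
  5: edad$a -> last char: a


BWT = dd$aea


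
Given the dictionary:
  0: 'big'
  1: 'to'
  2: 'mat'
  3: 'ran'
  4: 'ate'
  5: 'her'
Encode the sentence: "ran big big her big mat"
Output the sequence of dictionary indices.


Look up each word in the dictionary:
  'ran' -> 3
  'big' -> 0
  'big' -> 0
  'her' -> 5
  'big' -> 0
  'mat' -> 2

Encoded: [3, 0, 0, 5, 0, 2]


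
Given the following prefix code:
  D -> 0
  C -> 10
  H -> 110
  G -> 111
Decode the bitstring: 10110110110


Decoding step by step:
Bits 10 -> C
Bits 110 -> H
Bits 110 -> H
Bits 110 -> H


Decoded message: CHHH


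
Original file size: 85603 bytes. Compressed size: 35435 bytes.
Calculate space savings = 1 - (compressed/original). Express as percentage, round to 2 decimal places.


ratio = compressed/original = 35435/85603 = 0.413946
savings = 1 - ratio = 1 - 0.413946 = 0.586054
as a percentage: 0.586054 * 100 = 58.61%

Space savings = 1 - 35435/85603 = 58.61%


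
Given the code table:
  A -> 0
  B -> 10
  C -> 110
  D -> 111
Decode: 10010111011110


Decoding:
10 -> B
0 -> A
10 -> B
111 -> D
0 -> A
111 -> D
10 -> B


Result: BABDADB


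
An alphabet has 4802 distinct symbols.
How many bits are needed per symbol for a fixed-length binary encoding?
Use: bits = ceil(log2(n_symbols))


log2(4802) = 12.2294
Bracket: 2^12 = 4096 < 4802 <= 2^13 = 8192
So ceil(log2(4802)) = 13

bits = ceil(log2(4802)) = ceil(12.2294) = 13 bits


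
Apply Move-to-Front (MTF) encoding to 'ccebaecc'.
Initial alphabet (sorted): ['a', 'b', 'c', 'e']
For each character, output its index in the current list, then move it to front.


MTF encoding:
'c': index 2 in ['a', 'b', 'c', 'e'] -> ['c', 'a', 'b', 'e']
'c': index 0 in ['c', 'a', 'b', 'e'] -> ['c', 'a', 'b', 'e']
'e': index 3 in ['c', 'a', 'b', 'e'] -> ['e', 'c', 'a', 'b']
'b': index 3 in ['e', 'c', 'a', 'b'] -> ['b', 'e', 'c', 'a']
'a': index 3 in ['b', 'e', 'c', 'a'] -> ['a', 'b', 'e', 'c']
'e': index 2 in ['a', 'b', 'e', 'c'] -> ['e', 'a', 'b', 'c']
'c': index 3 in ['e', 'a', 'b', 'c'] -> ['c', 'e', 'a', 'b']
'c': index 0 in ['c', 'e', 'a', 'b'] -> ['c', 'e', 'a', 'b']


Output: [2, 0, 3, 3, 3, 2, 3, 0]


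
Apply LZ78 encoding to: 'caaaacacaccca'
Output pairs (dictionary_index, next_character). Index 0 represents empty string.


LZ78 encoding steps:
Dictionary: {0: ''}
Step 1: w='' (idx 0), next='c' -> output (0, 'c'), add 'c' as idx 1
Step 2: w='' (idx 0), next='a' -> output (0, 'a'), add 'a' as idx 2
Step 3: w='a' (idx 2), next='a' -> output (2, 'a'), add 'aa' as idx 3
Step 4: w='a' (idx 2), next='c' -> output (2, 'c'), add 'ac' as idx 4
Step 5: w='ac' (idx 4), next='a' -> output (4, 'a'), add 'aca' as idx 5
Step 6: w='c' (idx 1), next='c' -> output (1, 'c'), add 'cc' as idx 6
Step 7: w='c' (idx 1), next='a' -> output (1, 'a'), add 'ca' as idx 7


Encoded: [(0, 'c'), (0, 'a'), (2, 'a'), (2, 'c'), (4, 'a'), (1, 'c'), (1, 'a')]


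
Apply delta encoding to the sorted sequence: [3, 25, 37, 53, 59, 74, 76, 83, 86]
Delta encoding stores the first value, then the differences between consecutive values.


First value: 3
Deltas:
  25 - 3 = 22
  37 - 25 = 12
  53 - 37 = 16
  59 - 53 = 6
  74 - 59 = 15
  76 - 74 = 2
  83 - 76 = 7
  86 - 83 = 3


Delta encoded: [3, 22, 12, 16, 6, 15, 2, 7, 3]


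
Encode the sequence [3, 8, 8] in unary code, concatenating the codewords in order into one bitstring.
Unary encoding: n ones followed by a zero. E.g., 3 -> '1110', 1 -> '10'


Encode each number as n ones followed by a terminating 0:
  3 -> 1110 (4 bits)
  8 -> 111111110 (9 bits)
  8 -> 111111110 (9 bits)
Total length = 4 + 9 + 9 = 22 bits.

Unary([3, 8, 8]) = 1110111111110111111110 (22 bits)


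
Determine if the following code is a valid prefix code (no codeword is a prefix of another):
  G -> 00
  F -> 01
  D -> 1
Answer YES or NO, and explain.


Checking each pair (does one codeword prefix another?):
  G='00' vs F='01': no prefix
  G='00' vs D='1': no prefix
  F='01' vs G='00': no prefix
  F='01' vs D='1': no prefix
  D='1' vs G='00': no prefix
  D='1' vs F='01': no prefix
No violation found over all pairs.

YES -- this is a valid prefix code. No codeword is a prefix of any other codeword.


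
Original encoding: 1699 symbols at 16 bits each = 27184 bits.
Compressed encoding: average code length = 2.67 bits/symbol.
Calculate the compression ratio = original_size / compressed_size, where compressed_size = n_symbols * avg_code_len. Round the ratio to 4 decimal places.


original_size = n_symbols * orig_bits = 1699 * 16 = 27184 bits
compressed_size = n_symbols * avg_code_len = 1699 * 2.67 = 4536.33 bits
ratio = original_size / compressed_size = 27184 / 4536.33 = 5.9925

Compression ratio = 5.9925


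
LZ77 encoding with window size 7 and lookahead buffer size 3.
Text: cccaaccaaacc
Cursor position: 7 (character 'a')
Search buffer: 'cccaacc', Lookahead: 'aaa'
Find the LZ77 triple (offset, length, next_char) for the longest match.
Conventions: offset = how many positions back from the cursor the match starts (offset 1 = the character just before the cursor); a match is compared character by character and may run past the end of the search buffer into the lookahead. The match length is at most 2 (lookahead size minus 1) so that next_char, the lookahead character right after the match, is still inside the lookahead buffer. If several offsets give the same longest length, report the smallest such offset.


Try each offset into the search buffer:
  offset=1 (pos 6, char 'c'): match length 0
  offset=2 (pos 5, char 'c'): match length 0
  offset=3 (pos 4, char 'a'): match length 1
  offset=4 (pos 3, char 'a'): match length 2
  offset=5 (pos 2, char 'c'): match length 0
  offset=6 (pos 1, char 'c'): match length 0
  offset=7 (pos 0, char 'c'): match length 0
Longest match has length 2 at offset 4.
next_char = character at position 7 + 2 = 9 -> 'a'

Best match: offset=4, length=2 (matching 'aa' starting at position 3)
LZ77 triple: (4, 2, 'a')


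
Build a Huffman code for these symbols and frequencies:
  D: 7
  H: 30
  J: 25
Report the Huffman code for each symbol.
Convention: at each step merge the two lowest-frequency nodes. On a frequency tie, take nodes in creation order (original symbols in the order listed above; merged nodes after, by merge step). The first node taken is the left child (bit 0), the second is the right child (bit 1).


Huffman tree construction:
Step 1: Merge D(7) + J(25) = 32
Step 2: Merge H(30) + (D+J)(32) = 62
Read each symbol's code off the tree from the root (left child = 0, right child = 1).

Codes:
  D: 10 (length 2)
  H: 0 (length 1)
  J: 11 (length 2)
Average code length: 94/62 = 1.5161 bits/symbol


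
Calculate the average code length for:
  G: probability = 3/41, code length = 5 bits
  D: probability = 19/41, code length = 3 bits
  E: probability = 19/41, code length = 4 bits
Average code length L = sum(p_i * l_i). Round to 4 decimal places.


Weighted contributions p_i * l_i:
  G: (3/41) * 5 = 15/41
  D: (19/41) * 3 = 57/41
  E: (19/41) * 4 = 76/41
Sum = (15 + 57 + 76)/41 = 148/41

L = 148/41 = 3.6098 bits/symbol


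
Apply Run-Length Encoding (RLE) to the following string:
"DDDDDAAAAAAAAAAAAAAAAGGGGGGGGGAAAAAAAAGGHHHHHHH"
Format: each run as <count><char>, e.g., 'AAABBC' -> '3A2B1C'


Scanning runs left to right:
  i=0: run of 'D' x 5 -> '5D'
  i=5: run of 'A' x 16 -> '16A'
  i=21: run of 'G' x 9 -> '9G'
  i=30: run of 'A' x 8 -> '8A'
  i=38: run of 'G' x 2 -> '2G'
  i=40: run of 'H' x 7 -> '7H'

RLE = 5D16A9G8A2G7H


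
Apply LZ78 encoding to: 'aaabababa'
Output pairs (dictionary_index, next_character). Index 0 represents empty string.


LZ78 encoding steps:
Dictionary: {0: ''}
Step 1: w='' (idx 0), next='a' -> output (0, 'a'), add 'a' as idx 1
Step 2: w='a' (idx 1), next='a' -> output (1, 'a'), add 'aa' as idx 2
Step 3: w='' (idx 0), next='b' -> output (0, 'b'), add 'b' as idx 3
Step 4: w='a' (idx 1), next='b' -> output (1, 'b'), add 'ab' as idx 4
Step 5: w='ab' (idx 4), next='a' -> output (4, 'a'), add 'aba' as idx 5


Encoded: [(0, 'a'), (1, 'a'), (0, 'b'), (1, 'b'), (4, 'a')]


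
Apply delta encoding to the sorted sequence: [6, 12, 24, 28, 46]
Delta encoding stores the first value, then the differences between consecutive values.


First value: 6
Deltas:
  12 - 6 = 6
  24 - 12 = 12
  28 - 24 = 4
  46 - 28 = 18


Delta encoded: [6, 6, 12, 4, 18]


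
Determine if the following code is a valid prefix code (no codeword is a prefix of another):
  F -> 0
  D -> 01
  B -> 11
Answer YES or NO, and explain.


Checking each pair (does one codeword prefix another?):
  F='0' vs D='01': prefix -- VIOLATION

NO -- this is NOT a valid prefix code. F (0) is a prefix of D (01).


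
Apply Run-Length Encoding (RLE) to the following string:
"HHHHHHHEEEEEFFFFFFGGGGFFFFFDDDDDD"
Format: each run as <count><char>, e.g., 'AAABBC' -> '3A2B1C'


Scanning runs left to right:
  i=0: run of 'H' x 7 -> '7H'
  i=7: run of 'E' x 5 -> '5E'
  i=12: run of 'F' x 6 -> '6F'
  i=18: run of 'G' x 4 -> '4G'
  i=22: run of 'F' x 5 -> '5F'
  i=27: run of 'D' x 6 -> '6D'

RLE = 7H5E6F4G5F6D


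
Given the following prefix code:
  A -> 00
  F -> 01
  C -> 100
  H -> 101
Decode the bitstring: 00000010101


Decoding step by step:
Bits 00 -> A
Bits 00 -> A
Bits 00 -> A
Bits 101 -> H
Bits 01 -> F


Decoded message: AAAHF


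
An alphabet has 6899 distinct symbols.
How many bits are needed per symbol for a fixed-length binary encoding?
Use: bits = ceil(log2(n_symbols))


log2(6899) = 12.7522
Bracket: 2^12 = 4096 < 6899 <= 2^13 = 8192
So ceil(log2(6899)) = 13

bits = ceil(log2(6899)) = ceil(12.7522) = 13 bits


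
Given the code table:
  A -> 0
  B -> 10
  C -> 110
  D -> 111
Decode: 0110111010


Decoding:
0 -> A
110 -> C
111 -> D
0 -> A
10 -> B


Result: ACDAB


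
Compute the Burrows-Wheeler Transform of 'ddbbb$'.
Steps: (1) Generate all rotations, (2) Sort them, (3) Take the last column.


Rotations (sorted):
  0: $ddbbb -> last char: b
  1: b$ddbb -> last char: b
  2: bb$ddb -> last char: b
  3: bbb$dd -> last char: d
  4: dbbb$d -> last char: d
  5: ddbbb$ -> last char: $


BWT = bbbdd$


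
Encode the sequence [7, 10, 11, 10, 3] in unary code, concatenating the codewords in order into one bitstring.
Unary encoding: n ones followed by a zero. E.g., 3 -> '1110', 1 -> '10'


Encode each number as n ones followed by a terminating 0:
  7 -> 11111110 (8 bits)
  10 -> 11111111110 (11 bits)
  11 -> 111111111110 (12 bits)
  10 -> 11111111110 (11 bits)
  3 -> 1110 (4 bits)
Total length = 8 + 11 + 12 + 11 + 4 = 46 bits.

Unary([7, 10, 11, 10, 3]) = 1111111011111111110111111111110111111111101110 (46 bits)


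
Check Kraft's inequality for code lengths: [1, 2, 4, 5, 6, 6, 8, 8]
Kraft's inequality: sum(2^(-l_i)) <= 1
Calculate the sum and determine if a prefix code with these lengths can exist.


Sum = 2^(-1) + 2^(-2) + 2^(-4) + 2^(-5) + 2^(-6) + 2^(-6) + 2^(-8) + 2^(-8)
    = 0.5 + 0.25 + 0.0625 + 0.03125 + 0.015625 + 0.015625 + 0.00390625 + 0.00390625
    = 226/256 = 0.8828125
Since 0.8828125 <= 1, Kraft's inequality IS satisfied.
A prefix code with these lengths CAN exist.

Kraft sum = 0.8828125. Satisfied.


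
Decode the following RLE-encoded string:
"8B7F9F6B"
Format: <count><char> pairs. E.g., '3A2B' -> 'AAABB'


Expanding each <count><char> pair:
  8B -> 'BBBBBBBB'
  7F -> 'FFFFFFF'
  9F -> 'FFFFFFFFF'
  6B -> 'BBBBBB'

Decoded = BBBBBBBBFFFFFFFFFFFFFFFFBBBBBB


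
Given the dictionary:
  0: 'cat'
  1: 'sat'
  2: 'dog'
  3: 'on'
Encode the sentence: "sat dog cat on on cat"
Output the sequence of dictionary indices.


Look up each word in the dictionary:
  'sat' -> 1
  'dog' -> 2
  'cat' -> 0
  'on' -> 3
  'on' -> 3
  'cat' -> 0

Encoded: [1, 2, 0, 3, 3, 0]


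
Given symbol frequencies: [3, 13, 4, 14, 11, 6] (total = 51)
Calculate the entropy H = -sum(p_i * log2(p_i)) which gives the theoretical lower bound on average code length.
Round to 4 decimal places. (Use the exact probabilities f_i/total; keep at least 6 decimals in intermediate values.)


Per-symbol terms -p_i * log2(p_i) with p_i = f_i/51:
  p = 3/51 = 0.058824: log2(p) = -4.087463, -p*log2(p) = 0.240439
  p = 13/51 = 0.254902: log2(p) = -1.971986, -p*log2(p) = 0.502663
  p = 4/51 = 0.078431: log2(p) = -3.672425, -p*log2(p) = 0.288033
  p = 14/51 = 0.274510: log2(p) = -1.865070, -p*log2(p) = 0.511980
  p = 11/51 = 0.215686: log2(p) = -2.212994, -p*log2(p) = 0.477312
  p = 6/51 = 0.117647: log2(p) = -3.087463, -p*log2(p) = 0.363231
H = 0.240439 + 0.502663 + 0.288033 + 0.511980 + 0.477312 + 0.363231 = 2.383658

H = 2.3837 bits/symbol


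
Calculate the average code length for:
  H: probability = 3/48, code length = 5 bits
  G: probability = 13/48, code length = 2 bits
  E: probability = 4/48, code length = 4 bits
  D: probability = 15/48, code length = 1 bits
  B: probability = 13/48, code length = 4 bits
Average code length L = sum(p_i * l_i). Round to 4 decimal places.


Weighted contributions p_i * l_i:
  H: (3/48) * 5 = 15/48
  G: (13/48) * 2 = 26/48
  E: (4/48) * 4 = 16/48
  D: (15/48) * 1 = 15/48
  B: (13/48) * 4 = 52/48
Sum = (15 + 26 + 16 + 15 + 52)/48 = 124/48

L = 124/48 = 2.5833 bits/symbol


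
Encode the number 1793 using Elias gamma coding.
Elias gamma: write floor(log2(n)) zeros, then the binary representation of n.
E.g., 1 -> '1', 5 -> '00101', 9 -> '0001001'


num_bits = floor(log2(1793)) + 1 = 11
leading_zeros = num_bits - 1 = 10
binary(1793) = 11100000001

Elias gamma(1793) = '0000000000' + '11100000001' = 000000000011100000001 (21 bits)


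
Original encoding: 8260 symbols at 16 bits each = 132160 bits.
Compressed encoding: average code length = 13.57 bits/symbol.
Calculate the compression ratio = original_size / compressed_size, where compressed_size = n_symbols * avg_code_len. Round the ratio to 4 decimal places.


original_size = n_symbols * orig_bits = 8260 * 16 = 132160 bits
compressed_size = n_symbols * avg_code_len = 8260 * 13.57 = 112088.2 bits
ratio = original_size / compressed_size = 132160 / 112088.2 = 1.1791

Compression ratio = 1.1791


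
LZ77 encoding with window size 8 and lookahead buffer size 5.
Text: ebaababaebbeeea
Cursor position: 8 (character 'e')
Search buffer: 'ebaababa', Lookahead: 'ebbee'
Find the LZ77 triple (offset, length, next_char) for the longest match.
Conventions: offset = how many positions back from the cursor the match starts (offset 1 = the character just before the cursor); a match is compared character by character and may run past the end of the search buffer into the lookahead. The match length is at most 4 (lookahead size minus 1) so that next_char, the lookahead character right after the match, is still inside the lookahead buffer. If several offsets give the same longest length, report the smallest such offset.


Try each offset into the search buffer:
  offset=1 (pos 7, char 'a'): match length 0
  offset=2 (pos 6, char 'b'): match length 0
  offset=3 (pos 5, char 'a'): match length 0
  offset=4 (pos 4, char 'b'): match length 0
  offset=5 (pos 3, char 'a'): match length 0
  offset=6 (pos 2, char 'a'): match length 0
  offset=7 (pos 1, char 'b'): match length 0
  offset=8 (pos 0, char 'e'): match length 2
Longest match has length 2 at offset 8.
next_char = character at position 8 + 2 = 10 -> 'b'

Best match: offset=8, length=2 (matching 'eb' starting at position 0)
LZ77 triple: (8, 2, 'b')


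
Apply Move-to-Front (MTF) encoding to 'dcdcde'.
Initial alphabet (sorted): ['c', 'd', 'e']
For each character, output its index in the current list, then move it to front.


MTF encoding:
'd': index 1 in ['c', 'd', 'e'] -> ['d', 'c', 'e']
'c': index 1 in ['d', 'c', 'e'] -> ['c', 'd', 'e']
'd': index 1 in ['c', 'd', 'e'] -> ['d', 'c', 'e']
'c': index 1 in ['d', 'c', 'e'] -> ['c', 'd', 'e']
'd': index 1 in ['c', 'd', 'e'] -> ['d', 'c', 'e']
'e': index 2 in ['d', 'c', 'e'] -> ['e', 'd', 'c']


Output: [1, 1, 1, 1, 1, 2]


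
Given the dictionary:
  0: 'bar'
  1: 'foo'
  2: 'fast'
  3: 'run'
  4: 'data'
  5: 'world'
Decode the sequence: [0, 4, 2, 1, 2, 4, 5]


Look up each index in the dictionary:
  0 -> 'bar'
  4 -> 'data'
  2 -> 'fast'
  1 -> 'foo'
  2 -> 'fast'
  4 -> 'data'
  5 -> 'world'

Decoded: "bar data fast foo fast data world"


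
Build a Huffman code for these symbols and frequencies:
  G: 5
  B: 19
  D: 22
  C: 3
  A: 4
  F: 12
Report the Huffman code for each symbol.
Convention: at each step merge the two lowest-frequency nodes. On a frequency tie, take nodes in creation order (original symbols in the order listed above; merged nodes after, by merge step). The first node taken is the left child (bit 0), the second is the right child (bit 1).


Huffman tree construction:
Step 1: Merge C(3) + A(4) = 7
Step 2: Merge G(5) + (C+A)(7) = 12
Step 3: Merge F(12) + (G+(C+A))(12) = 24
Step 4: Merge B(19) + D(22) = 41
Step 5: Merge (F+(G+(C+A)))(24) + (B+D)(41) = 65
Read each symbol's code off the tree from the root (left child = 0, right child = 1).

Codes:
  G: 010 (length 3)
  B: 10 (length 2)
  D: 11 (length 2)
  C: 0110 (length 4)
  A: 0111 (length 4)
  F: 00 (length 2)
Average code length: 149/65 = 2.2923 bits/symbol


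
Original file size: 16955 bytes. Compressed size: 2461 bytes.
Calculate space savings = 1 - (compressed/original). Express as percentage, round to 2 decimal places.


ratio = compressed/original = 2461/16955 = 0.145149
savings = 1 - ratio = 1 - 0.145149 = 0.854851
as a percentage: 0.854851 * 100 = 85.49%

Space savings = 1 - 2461/16955 = 85.49%


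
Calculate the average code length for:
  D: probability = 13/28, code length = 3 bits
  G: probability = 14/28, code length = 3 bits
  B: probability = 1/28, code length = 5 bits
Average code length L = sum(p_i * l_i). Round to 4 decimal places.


Weighted contributions p_i * l_i:
  D: (13/28) * 3 = 39/28
  G: (14/28) * 3 = 42/28
  B: (1/28) * 5 = 5/28
Sum = (39 + 42 + 5)/28 = 86/28

L = 86/28 = 3.0714 bits/symbol


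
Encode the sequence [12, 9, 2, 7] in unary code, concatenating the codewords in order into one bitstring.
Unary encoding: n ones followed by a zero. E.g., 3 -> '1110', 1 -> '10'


Encode each number as n ones followed by a terminating 0:
  12 -> 1111111111110 (13 bits)
  9 -> 1111111110 (10 bits)
  2 -> 110 (3 bits)
  7 -> 11111110 (8 bits)
Total length = 13 + 10 + 3 + 8 = 34 bits.

Unary([12, 9, 2, 7]) = 1111111111110111111111011011111110 (34 bits)


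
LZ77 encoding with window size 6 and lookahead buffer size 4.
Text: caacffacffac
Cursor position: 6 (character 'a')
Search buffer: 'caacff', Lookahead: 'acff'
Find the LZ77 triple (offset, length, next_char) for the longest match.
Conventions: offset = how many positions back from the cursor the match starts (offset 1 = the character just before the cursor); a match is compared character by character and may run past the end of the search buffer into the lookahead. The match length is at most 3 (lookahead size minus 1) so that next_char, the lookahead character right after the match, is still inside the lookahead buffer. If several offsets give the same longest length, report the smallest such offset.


Try each offset into the search buffer:
  offset=1 (pos 5, char 'f'): match length 0
  offset=2 (pos 4, char 'f'): match length 0
  offset=3 (pos 3, char 'c'): match length 0
  offset=4 (pos 2, char 'a'): match length 3
  offset=5 (pos 1, char 'a'): match length 1
  offset=6 (pos 0, char 'c'): match length 0
Longest match has length 3 at offset 4.
next_char = character at position 6 + 3 = 9 -> 'f'

Best match: offset=4, length=3 (matching 'acf' starting at position 2)
LZ77 triple: (4, 3, 'f')


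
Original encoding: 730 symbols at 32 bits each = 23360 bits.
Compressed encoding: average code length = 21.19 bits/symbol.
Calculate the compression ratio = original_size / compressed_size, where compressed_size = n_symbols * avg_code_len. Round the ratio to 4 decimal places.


original_size = n_symbols * orig_bits = 730 * 32 = 23360 bits
compressed_size = n_symbols * avg_code_len = 730 * 21.19 = 15468.7 bits
ratio = original_size / compressed_size = 23360 / 15468.7 = 1.5101

Compression ratio = 1.5101


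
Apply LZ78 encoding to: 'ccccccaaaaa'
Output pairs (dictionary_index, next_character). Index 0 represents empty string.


LZ78 encoding steps:
Dictionary: {0: ''}
Step 1: w='' (idx 0), next='c' -> output (0, 'c'), add 'c' as idx 1
Step 2: w='c' (idx 1), next='c' -> output (1, 'c'), add 'cc' as idx 2
Step 3: w='cc' (idx 2), next='c' -> output (2, 'c'), add 'ccc' as idx 3
Step 4: w='' (idx 0), next='a' -> output (0, 'a'), add 'a' as idx 4
Step 5: w='a' (idx 4), next='a' -> output (4, 'a'), add 'aa' as idx 5
Step 6: w='aa' (idx 5), end of input -> output (5, '')


Encoded: [(0, 'c'), (1, 'c'), (2, 'c'), (0, 'a'), (4, 'a'), (5, '')]


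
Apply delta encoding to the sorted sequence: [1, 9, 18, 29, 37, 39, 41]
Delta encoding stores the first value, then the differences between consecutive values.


First value: 1
Deltas:
  9 - 1 = 8
  18 - 9 = 9
  29 - 18 = 11
  37 - 29 = 8
  39 - 37 = 2
  41 - 39 = 2


Delta encoded: [1, 8, 9, 11, 8, 2, 2]


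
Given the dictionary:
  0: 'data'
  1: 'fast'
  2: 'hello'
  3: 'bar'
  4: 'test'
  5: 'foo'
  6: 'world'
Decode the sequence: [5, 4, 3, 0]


Look up each index in the dictionary:
  5 -> 'foo'
  4 -> 'test'
  3 -> 'bar'
  0 -> 'data'

Decoded: "foo test bar data"


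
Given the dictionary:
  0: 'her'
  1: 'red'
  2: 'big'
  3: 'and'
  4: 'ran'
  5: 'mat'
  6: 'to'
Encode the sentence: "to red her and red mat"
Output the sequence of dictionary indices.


Look up each word in the dictionary:
  'to' -> 6
  'red' -> 1
  'her' -> 0
  'and' -> 3
  'red' -> 1
  'mat' -> 5

Encoded: [6, 1, 0, 3, 1, 5]


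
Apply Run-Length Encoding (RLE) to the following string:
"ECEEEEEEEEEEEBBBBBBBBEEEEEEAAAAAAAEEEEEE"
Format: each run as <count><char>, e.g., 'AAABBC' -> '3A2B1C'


Scanning runs left to right:
  i=0: run of 'E' x 1 -> '1E'
  i=1: run of 'C' x 1 -> '1C'
  i=2: run of 'E' x 11 -> '11E'
  i=13: run of 'B' x 8 -> '8B'
  i=21: run of 'E' x 6 -> '6E'
  i=27: run of 'A' x 7 -> '7A'
  i=34: run of 'E' x 6 -> '6E'

RLE = 1E1C11E8B6E7A6E


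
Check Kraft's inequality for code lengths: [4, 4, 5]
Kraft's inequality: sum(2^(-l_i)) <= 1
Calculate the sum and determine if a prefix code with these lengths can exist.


Sum = 2^(-4) + 2^(-4) + 2^(-5)
    = 0.0625 + 0.0625 + 0.03125
    = 5/32 = 0.15625
Since 0.15625 <= 1, Kraft's inequality IS satisfied.
A prefix code with these lengths CAN exist.

Kraft sum = 0.15625. Satisfied.


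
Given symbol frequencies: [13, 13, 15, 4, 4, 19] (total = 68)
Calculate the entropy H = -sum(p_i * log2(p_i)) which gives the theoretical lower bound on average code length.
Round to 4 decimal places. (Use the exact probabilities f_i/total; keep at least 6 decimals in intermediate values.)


Per-symbol terms -p_i * log2(p_i) with p_i = f_i/68:
  p = 13/68 = 0.191176: log2(p) = -2.387023, -p*log2(p) = 0.456343
  p = 13/68 = 0.191176: log2(p) = -2.387023, -p*log2(p) = 0.456343
  p = 15/68 = 0.220588: log2(p) = -2.180572, -p*log2(p) = 0.481009
  p = 4/68 = 0.058824: log2(p) = -4.087463, -p*log2(p) = 0.240439
  p = 4/68 = 0.058824: log2(p) = -4.087463, -p*log2(p) = 0.240439
  p = 19/68 = 0.279412: log2(p) = -1.839535, -p*log2(p) = 0.513988
H = 0.456343 + 0.456343 + 0.481009 + 0.240439 + 0.240439 + 0.513988 = 2.388561

H = 2.3886 bits/symbol


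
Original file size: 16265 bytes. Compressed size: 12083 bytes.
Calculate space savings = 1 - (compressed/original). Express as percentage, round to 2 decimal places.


ratio = compressed/original = 12083/16265 = 0.742883
savings = 1 - ratio = 1 - 0.742883 = 0.257117
as a percentage: 0.257117 * 100 = 25.71%

Space savings = 1 - 12083/16265 = 25.71%


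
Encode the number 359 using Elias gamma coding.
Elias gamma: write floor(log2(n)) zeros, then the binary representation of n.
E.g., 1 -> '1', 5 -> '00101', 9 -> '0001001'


num_bits = floor(log2(359)) + 1 = 9
leading_zeros = num_bits - 1 = 8
binary(359) = 101100111

Elias gamma(359) = '00000000' + '101100111' = 00000000101100111 (17 bits)


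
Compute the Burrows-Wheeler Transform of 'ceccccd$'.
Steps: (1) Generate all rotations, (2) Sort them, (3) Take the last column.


Rotations (sorted):
  0: $ceccccd -> last char: d
  1: ccccd$ce -> last char: e
  2: cccd$cec -> last char: c
  3: ccd$cecc -> last char: c
  4: cd$ceccc -> last char: c
  5: ceccccd$ -> last char: $
  6: d$cecccc -> last char: c
  7: eccccd$c -> last char: c


BWT = deccc$cc


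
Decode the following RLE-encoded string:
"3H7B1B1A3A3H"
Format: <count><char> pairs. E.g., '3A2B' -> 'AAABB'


Expanding each <count><char> pair:
  3H -> 'HHH'
  7B -> 'BBBBBBB'
  1B -> 'B'
  1A -> 'A'
  3A -> 'AAA'
  3H -> 'HHH'

Decoded = HHHBBBBBBBBAAAAHHH


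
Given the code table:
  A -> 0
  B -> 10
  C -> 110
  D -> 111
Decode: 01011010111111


Decoding:
0 -> A
10 -> B
110 -> C
10 -> B
111 -> D
111 -> D


Result: ABCBDD


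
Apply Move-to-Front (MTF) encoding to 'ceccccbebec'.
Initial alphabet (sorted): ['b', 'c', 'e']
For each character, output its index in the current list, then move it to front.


MTF encoding:
'c': index 1 in ['b', 'c', 'e'] -> ['c', 'b', 'e']
'e': index 2 in ['c', 'b', 'e'] -> ['e', 'c', 'b']
'c': index 1 in ['e', 'c', 'b'] -> ['c', 'e', 'b']
'c': index 0 in ['c', 'e', 'b'] -> ['c', 'e', 'b']
'c': index 0 in ['c', 'e', 'b'] -> ['c', 'e', 'b']
'c': index 0 in ['c', 'e', 'b'] -> ['c', 'e', 'b']
'b': index 2 in ['c', 'e', 'b'] -> ['b', 'c', 'e']
'e': index 2 in ['b', 'c', 'e'] -> ['e', 'b', 'c']
'b': index 1 in ['e', 'b', 'c'] -> ['b', 'e', 'c']
'e': index 1 in ['b', 'e', 'c'] -> ['e', 'b', 'c']
'c': index 2 in ['e', 'b', 'c'] -> ['c', 'e', 'b']


Output: [1, 2, 1, 0, 0, 0, 2, 2, 1, 1, 2]


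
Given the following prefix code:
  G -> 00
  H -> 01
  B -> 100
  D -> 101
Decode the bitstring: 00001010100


Decoding step by step:
Bits 00 -> G
Bits 00 -> G
Bits 101 -> D
Bits 01 -> H
Bits 00 -> G


Decoded message: GGDHG


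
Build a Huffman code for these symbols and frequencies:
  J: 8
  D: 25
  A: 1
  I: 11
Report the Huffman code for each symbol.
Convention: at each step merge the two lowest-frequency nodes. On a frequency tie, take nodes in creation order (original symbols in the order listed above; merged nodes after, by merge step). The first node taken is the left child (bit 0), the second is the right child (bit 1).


Huffman tree construction:
Step 1: Merge A(1) + J(8) = 9
Step 2: Merge (A+J)(9) + I(11) = 20
Step 3: Merge ((A+J)+I)(20) + D(25) = 45
Read each symbol's code off the tree from the root (left child = 0, right child = 1).

Codes:
  J: 001 (length 3)
  D: 1 (length 1)
  A: 000 (length 3)
  I: 01 (length 2)
Average code length: 74/45 = 1.6444 bits/symbol


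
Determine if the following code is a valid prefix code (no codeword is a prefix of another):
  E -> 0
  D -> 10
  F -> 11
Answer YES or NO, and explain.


Checking each pair (does one codeword prefix another?):
  E='0' vs D='10': no prefix
  E='0' vs F='11': no prefix
  D='10' vs E='0': no prefix
  D='10' vs F='11': no prefix
  F='11' vs E='0': no prefix
  F='11' vs D='10': no prefix
No violation found over all pairs.

YES -- this is a valid prefix code. No codeword is a prefix of any other codeword.
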